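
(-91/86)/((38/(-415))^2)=-15672475/124184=-126.20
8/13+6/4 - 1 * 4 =-49/26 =-1.88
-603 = -603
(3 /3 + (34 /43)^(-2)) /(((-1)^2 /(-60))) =-45075 /289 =-155.97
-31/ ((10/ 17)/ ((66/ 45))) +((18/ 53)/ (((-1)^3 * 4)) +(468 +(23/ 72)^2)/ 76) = -37178369923/ 522028800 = -71.22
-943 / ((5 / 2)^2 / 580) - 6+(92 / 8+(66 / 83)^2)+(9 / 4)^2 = -48222561963 / 551120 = -87499.21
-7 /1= -7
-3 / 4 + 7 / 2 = 11 / 4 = 2.75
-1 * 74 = -74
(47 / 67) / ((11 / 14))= 658 / 737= 0.89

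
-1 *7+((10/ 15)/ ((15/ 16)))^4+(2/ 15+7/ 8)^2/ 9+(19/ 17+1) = -20137652887/ 4461480000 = -4.51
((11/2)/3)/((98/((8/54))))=11/3969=0.00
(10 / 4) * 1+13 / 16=53 / 16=3.31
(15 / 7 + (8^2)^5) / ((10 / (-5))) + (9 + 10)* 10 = -7516190123 / 14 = -536870723.07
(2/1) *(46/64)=23/16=1.44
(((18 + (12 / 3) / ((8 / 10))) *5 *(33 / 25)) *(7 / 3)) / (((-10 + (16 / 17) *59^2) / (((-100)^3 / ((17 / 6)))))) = -1062600000 / 27763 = -38273.96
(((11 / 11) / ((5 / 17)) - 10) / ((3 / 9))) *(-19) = 376.20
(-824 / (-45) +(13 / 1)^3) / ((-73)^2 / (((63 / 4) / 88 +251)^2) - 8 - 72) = -27.72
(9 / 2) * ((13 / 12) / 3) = 13 / 8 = 1.62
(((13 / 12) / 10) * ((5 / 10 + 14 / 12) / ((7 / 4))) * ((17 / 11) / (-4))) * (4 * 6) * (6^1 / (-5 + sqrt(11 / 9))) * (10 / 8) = 3315 * sqrt(11) / 32956 + 49725 / 32956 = 1.84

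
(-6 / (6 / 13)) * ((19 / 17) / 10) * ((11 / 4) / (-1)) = 2717 / 680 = 4.00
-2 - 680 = -682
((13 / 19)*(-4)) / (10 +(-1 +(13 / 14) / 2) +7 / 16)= -5824 / 21071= -0.28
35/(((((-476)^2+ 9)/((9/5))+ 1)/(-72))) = -11340/566467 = -0.02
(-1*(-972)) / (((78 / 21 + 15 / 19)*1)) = 129276 / 599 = 215.82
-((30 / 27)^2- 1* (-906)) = -907.23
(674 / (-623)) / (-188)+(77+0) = 4509611 / 58562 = 77.01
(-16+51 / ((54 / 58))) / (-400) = -349 / 3600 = -0.10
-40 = -40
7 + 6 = 13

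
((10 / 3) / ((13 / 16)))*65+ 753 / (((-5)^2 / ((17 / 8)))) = 198403 / 600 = 330.67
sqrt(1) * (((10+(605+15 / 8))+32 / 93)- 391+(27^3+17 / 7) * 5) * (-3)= -513786709 / 1736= -295960.09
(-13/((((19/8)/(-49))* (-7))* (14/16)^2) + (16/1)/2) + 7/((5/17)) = -12133/665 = -18.25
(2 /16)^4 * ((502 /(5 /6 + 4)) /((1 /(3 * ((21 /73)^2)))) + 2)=2146979 /316499968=0.01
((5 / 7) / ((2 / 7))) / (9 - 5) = 5 / 8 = 0.62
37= 37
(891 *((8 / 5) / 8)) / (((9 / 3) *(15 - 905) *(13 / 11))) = -3267 / 57850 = -0.06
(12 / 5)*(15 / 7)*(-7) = -36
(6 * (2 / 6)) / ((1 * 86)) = 1 / 43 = 0.02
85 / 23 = 3.70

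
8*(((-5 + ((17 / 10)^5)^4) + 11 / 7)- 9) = 28440919846533007656811207 / 87500000000000000000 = 325039.08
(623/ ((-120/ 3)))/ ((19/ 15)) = -1869/ 152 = -12.30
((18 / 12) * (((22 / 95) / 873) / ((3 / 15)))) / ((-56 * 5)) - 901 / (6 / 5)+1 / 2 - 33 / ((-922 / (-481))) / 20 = -17870490741 / 23789444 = -751.19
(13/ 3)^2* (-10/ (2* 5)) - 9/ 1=-27.78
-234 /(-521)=234 /521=0.45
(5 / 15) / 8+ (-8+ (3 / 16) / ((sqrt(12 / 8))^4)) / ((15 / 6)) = -25 / 8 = -3.12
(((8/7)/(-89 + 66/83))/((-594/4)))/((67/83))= 110224/1019764053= 0.00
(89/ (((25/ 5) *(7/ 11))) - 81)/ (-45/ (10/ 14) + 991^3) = -58/ 1064483665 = -0.00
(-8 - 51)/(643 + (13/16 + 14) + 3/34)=-0.09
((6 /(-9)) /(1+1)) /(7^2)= -1 /147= -0.01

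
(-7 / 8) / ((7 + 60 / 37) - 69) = 0.01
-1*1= -1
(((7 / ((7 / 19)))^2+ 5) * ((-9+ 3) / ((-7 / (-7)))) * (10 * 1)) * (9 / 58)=-98820 / 29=-3407.59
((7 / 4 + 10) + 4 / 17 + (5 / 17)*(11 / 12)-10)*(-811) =-93265 / 51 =-1828.73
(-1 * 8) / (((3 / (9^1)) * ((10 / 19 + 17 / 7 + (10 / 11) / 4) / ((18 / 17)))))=-1264032 / 158287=-7.99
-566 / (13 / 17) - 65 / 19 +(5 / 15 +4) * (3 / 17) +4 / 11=-742.45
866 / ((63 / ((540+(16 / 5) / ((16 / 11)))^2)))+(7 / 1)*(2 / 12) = 12729374047 / 3150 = 4041071.13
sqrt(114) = 10.68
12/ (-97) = -12/ 97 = -0.12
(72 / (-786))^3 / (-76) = 432 / 42713729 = 0.00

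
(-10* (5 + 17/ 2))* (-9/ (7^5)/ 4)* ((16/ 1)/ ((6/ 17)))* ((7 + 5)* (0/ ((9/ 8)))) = 0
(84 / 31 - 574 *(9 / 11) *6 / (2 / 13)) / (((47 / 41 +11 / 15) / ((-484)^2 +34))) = -224949651357375 / 98549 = -2282617290.46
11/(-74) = -11/74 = -0.15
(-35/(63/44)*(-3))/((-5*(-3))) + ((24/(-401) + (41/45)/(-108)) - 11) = -12042781/1948860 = -6.18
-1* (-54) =54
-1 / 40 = -0.02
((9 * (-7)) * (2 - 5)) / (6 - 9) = -63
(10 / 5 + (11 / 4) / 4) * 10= 215 / 8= 26.88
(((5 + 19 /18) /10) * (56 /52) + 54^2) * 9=3412483 /130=26249.87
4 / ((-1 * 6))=-2 / 3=-0.67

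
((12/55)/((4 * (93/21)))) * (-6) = -126/1705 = -0.07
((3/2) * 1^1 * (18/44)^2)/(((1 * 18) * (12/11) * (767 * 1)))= 9/539968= 0.00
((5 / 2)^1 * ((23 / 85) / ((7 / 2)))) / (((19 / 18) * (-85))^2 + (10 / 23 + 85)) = 171396 / 7214474365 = 0.00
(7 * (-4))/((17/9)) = -252/17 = -14.82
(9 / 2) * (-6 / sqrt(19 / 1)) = -27 * sqrt(19) / 19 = -6.19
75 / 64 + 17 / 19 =2513 / 1216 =2.07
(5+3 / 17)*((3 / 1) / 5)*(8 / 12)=176 / 85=2.07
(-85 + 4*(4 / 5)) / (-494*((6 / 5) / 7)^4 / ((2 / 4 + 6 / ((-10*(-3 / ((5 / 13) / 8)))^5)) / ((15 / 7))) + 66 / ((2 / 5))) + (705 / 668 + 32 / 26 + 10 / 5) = 88828910320482200040693727 / 23469626076041215151085108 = 3.78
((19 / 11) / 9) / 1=19 / 99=0.19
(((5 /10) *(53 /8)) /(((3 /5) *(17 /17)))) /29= 265 /1392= 0.19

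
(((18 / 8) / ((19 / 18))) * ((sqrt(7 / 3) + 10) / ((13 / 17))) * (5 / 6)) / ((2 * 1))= 765 * sqrt(21) / 1976 + 11475 / 988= 13.39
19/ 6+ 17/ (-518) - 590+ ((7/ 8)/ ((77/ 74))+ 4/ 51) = -340549943/ 581196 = -585.95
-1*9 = -9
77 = 77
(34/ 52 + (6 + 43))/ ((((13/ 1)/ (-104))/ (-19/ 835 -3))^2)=263181235712/ 9063925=29036.12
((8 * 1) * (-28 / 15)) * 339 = -5062.40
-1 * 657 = -657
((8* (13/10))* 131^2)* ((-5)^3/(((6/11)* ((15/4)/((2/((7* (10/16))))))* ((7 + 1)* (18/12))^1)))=-78528736/189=-415495.96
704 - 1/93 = 703.99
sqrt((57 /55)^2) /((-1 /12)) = -684 /55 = -12.44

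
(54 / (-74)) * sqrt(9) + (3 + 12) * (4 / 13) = 1167 / 481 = 2.43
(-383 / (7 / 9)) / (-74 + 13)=3447 / 427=8.07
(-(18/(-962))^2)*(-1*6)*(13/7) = 486/124579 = 0.00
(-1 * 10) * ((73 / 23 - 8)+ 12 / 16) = 1875 / 46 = 40.76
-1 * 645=-645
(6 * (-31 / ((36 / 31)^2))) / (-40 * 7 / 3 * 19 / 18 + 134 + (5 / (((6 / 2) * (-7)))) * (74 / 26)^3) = -458155789 / 99629576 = -4.60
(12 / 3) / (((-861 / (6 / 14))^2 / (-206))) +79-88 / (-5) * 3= 2659773259 / 20180405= 131.80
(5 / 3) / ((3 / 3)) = 5 / 3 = 1.67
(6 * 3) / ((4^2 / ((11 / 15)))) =33 / 40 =0.82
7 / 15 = 0.47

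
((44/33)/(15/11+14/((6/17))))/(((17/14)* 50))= 154/287725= 0.00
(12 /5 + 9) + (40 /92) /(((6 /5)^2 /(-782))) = -224.71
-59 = -59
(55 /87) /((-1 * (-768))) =55 /66816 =0.00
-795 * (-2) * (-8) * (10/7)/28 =-31800/49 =-648.98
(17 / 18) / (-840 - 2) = -17 / 15156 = -0.00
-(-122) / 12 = 61 / 6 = 10.17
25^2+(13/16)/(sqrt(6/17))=13*sqrt(102)/96+625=626.37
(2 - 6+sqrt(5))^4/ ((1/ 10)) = 7610 - 3360 * sqrt(5) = 96.81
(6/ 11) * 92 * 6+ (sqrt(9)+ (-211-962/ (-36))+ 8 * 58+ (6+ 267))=856.81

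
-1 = -1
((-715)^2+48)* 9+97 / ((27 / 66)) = 41415247 / 9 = 4601694.11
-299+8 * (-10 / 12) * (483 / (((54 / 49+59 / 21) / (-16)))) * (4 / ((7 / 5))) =37333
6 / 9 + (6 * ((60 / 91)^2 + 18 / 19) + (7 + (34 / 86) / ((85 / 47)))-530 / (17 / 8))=-402380290762 / 1725222135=-233.23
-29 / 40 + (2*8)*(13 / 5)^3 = 280491 / 1000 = 280.49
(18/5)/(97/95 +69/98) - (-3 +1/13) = 1046026/208793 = 5.01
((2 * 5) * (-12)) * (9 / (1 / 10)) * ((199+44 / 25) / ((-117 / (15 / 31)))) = 3613680 / 403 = 8966.95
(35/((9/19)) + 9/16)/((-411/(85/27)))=-911285/1597968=-0.57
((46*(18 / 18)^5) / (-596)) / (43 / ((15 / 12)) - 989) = 115 / 1422354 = 0.00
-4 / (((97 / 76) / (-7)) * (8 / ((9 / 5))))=2394 / 485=4.94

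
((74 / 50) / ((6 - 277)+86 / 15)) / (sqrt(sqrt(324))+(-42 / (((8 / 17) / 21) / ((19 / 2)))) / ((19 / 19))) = 2368 * sqrt(2) / 44852187910535+14054376 / 44852187910535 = 0.00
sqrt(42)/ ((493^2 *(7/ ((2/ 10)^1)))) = sqrt(42)/ 8506715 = 0.00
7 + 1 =8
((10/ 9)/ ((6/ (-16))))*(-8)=640/ 27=23.70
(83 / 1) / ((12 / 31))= 2573 / 12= 214.42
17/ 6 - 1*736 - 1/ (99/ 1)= -145169/ 198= -733.18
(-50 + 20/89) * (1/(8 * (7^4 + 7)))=-2215/857248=-0.00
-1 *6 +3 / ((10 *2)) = -117 / 20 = -5.85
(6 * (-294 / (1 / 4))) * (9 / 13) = -63504 / 13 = -4884.92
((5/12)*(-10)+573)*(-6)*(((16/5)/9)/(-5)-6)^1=4662158/225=20720.70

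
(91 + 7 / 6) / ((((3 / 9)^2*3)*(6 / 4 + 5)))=553 / 13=42.54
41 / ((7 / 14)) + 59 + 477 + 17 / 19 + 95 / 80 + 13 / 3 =569467 / 912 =624.42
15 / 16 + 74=1199 / 16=74.94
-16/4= -4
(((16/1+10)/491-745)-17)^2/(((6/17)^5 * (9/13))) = 161465797179189581/1054488294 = 153122417.86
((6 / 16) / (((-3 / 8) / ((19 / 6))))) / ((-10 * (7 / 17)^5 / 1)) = 26977283 / 1008420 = 26.75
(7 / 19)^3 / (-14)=-49 / 13718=-0.00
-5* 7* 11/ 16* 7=-2695/ 16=-168.44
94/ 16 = 47/ 8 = 5.88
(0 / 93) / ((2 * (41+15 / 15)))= 0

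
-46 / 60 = -23 / 30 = -0.77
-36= -36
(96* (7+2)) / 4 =216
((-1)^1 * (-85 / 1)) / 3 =85 / 3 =28.33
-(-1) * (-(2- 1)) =-1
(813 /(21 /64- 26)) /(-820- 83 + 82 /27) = 1404864 /39923257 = 0.04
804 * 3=2412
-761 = -761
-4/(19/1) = -4/19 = -0.21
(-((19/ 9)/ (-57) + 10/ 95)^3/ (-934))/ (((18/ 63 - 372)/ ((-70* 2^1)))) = 10504375/ 82025006309199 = 0.00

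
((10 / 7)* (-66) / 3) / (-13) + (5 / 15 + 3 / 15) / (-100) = 82318 / 34125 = 2.41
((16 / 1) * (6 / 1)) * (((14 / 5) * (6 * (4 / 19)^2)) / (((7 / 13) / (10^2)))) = 4792320 / 361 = 13275.12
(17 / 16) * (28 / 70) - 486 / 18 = -1063 / 40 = -26.58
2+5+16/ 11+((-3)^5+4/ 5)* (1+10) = -2655.75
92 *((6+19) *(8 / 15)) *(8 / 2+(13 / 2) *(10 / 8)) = 44620 / 3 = 14873.33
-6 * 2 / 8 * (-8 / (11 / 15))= 180 / 11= 16.36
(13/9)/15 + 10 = 1363/135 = 10.10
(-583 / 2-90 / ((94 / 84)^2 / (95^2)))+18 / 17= -48737319875 / 75106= -648913.80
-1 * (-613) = 613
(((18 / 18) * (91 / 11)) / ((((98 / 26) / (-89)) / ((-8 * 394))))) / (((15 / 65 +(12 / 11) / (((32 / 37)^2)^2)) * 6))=80782297137152 / 1716603651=47059.38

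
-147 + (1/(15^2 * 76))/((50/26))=-62842487/427500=-147.00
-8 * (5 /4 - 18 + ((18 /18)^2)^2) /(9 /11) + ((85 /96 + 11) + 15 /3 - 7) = 15733 /96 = 163.89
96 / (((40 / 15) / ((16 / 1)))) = 576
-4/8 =-1/2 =-0.50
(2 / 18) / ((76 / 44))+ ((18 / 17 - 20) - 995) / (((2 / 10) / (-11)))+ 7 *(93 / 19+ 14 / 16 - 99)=1281736235 / 23256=55114.22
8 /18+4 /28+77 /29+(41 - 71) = -48886 /1827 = -26.76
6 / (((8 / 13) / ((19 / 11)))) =741 / 44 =16.84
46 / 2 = 23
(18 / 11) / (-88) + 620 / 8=37501 / 484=77.48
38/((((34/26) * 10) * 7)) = 247/595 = 0.42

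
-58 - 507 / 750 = -14669 / 250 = -58.68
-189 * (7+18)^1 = -4725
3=3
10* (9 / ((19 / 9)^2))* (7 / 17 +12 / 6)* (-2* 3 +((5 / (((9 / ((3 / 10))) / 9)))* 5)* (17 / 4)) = 1260.19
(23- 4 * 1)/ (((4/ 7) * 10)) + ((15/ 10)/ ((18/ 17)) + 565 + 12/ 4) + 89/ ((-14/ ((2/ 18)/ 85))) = 24535897/ 42840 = 572.73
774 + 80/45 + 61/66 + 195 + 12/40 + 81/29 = 13993184/14355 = 974.80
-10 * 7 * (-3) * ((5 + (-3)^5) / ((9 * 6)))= -8330 / 9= -925.56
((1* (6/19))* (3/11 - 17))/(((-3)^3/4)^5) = 376832/999640521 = 0.00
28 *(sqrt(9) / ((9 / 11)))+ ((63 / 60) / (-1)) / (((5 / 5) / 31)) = 4207 / 60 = 70.12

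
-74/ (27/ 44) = -3256/ 27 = -120.59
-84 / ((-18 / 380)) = 5320 / 3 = 1773.33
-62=-62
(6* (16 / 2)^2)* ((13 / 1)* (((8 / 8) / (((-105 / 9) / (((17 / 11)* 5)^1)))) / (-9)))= 28288 / 77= 367.38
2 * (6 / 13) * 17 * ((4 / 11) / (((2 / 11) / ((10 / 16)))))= 255 / 13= 19.62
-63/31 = -2.03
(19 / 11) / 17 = 19 / 187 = 0.10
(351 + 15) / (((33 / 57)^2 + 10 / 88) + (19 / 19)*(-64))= -5813544 / 1009447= -5.76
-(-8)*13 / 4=26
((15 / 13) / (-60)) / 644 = -1 / 33488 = -0.00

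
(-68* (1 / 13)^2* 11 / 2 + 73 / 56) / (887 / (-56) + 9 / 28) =8607 / 146861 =0.06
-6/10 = -3/5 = -0.60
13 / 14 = 0.93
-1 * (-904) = 904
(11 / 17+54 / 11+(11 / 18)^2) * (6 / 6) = 359263 / 60588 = 5.93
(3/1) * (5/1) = 15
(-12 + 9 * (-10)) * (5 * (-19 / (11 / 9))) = 87210 / 11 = 7928.18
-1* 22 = -22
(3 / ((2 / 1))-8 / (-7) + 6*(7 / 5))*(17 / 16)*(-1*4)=-13141 / 280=-46.93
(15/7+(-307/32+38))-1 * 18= 2811/224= 12.55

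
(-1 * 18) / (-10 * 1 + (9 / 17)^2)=5202 / 2809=1.85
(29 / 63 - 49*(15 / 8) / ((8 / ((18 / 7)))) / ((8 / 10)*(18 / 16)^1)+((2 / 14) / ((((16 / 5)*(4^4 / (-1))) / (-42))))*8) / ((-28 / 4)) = 520831 / 112896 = 4.61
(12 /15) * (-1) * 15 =-12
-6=-6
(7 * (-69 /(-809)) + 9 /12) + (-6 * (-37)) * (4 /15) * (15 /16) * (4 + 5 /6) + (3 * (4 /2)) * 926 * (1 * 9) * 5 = 202484284 /809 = 250289.60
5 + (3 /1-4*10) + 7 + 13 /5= -112 /5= -22.40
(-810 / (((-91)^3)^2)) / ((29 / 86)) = -69660 / 16468208309189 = -0.00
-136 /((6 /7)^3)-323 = -14552 /27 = -538.96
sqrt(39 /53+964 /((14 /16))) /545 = sqrt(151742339) /202195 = 0.06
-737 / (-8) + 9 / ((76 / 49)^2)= 95.87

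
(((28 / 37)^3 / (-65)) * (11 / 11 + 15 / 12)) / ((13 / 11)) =-543312 / 42801785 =-0.01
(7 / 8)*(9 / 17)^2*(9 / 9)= 567 / 2312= 0.25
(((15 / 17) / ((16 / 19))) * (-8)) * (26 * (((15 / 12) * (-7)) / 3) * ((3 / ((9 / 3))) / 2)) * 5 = 216125 / 136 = 1589.15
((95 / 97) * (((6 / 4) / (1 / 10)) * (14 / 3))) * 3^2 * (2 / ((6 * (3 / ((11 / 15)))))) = 14630 / 291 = 50.27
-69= -69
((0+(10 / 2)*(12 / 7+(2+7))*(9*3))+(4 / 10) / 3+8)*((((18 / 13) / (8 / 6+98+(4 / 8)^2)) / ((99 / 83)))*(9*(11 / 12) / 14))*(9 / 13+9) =684531378 / 7068425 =96.84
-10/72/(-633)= 0.00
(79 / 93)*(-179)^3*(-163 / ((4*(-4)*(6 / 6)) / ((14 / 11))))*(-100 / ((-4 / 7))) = -90471101371175 / 8184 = -11054631154.84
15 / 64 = 0.23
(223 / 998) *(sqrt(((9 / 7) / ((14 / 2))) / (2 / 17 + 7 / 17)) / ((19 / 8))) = 892 *sqrt(17) / 66367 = 0.06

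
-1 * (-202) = 202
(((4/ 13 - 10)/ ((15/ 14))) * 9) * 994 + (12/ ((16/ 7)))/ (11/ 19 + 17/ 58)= -10109444541/ 124930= -80920.87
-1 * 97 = -97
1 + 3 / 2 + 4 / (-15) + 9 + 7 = 547 / 30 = 18.23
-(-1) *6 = 6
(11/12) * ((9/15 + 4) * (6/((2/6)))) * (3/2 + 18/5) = 38709/100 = 387.09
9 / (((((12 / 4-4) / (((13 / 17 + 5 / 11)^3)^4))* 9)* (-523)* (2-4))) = -9867069071008745226510532608 / 956314998846580885874635095163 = -0.01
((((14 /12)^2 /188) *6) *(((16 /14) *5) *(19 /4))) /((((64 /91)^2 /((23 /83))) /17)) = 2153184215 /191741952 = 11.23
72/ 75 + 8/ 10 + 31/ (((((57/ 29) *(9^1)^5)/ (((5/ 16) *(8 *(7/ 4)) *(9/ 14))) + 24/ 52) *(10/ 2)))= 3422967959/ 1944702150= 1.76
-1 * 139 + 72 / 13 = -1735 / 13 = -133.46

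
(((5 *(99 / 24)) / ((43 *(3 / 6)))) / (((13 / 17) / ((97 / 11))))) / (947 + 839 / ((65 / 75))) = 24735 / 4282112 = 0.01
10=10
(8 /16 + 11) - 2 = 19 /2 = 9.50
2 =2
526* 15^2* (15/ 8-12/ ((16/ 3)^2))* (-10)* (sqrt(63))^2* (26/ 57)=-49420857.73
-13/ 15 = -0.87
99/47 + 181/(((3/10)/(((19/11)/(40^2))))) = 2.76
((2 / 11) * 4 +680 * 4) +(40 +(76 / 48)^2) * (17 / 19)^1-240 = 75804595 / 30096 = 2518.76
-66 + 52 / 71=-4634 / 71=-65.27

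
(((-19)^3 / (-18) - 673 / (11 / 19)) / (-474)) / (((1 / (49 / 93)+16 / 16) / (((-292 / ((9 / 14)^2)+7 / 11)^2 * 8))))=2999263986979044925 / 1322504923113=2267866.03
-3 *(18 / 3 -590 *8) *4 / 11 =56568 / 11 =5142.55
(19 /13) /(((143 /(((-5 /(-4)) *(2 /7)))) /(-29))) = -2755 /26026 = -0.11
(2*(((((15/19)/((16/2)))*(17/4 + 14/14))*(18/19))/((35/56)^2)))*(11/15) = 16632/9025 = 1.84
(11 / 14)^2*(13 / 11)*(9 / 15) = 429 / 980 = 0.44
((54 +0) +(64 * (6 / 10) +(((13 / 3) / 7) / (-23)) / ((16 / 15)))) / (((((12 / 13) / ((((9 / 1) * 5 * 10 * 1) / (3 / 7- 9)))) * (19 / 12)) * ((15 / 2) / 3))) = -46401693 / 34960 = -1327.28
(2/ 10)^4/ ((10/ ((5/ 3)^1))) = 1/ 3750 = 0.00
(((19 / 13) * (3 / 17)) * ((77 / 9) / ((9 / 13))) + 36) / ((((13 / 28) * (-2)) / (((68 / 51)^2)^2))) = -64465408 / 483327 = -133.38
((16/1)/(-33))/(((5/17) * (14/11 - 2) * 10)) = 17/75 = 0.23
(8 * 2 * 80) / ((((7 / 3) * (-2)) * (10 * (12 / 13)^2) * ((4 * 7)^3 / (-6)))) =0.01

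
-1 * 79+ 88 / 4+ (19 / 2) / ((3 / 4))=-133 / 3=-44.33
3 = 3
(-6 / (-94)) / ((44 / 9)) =27 / 2068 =0.01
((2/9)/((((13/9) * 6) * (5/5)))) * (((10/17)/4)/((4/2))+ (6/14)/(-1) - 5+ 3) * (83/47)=-93043/872508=-0.11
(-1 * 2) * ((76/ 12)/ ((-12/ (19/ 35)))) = 361/ 630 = 0.57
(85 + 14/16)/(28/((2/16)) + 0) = 687/1792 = 0.38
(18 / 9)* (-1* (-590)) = 1180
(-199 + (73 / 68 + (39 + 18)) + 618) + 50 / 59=1917419 / 4012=477.92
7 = 7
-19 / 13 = -1.46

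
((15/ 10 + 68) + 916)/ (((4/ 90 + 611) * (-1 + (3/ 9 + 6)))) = 266085/ 879904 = 0.30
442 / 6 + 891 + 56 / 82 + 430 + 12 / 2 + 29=175933 / 123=1430.35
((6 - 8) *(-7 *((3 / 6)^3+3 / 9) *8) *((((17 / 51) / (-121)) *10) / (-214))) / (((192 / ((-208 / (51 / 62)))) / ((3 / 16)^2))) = -14105 / 46100736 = -0.00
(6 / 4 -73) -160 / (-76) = -69.39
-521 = -521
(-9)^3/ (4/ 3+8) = -2187/ 28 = -78.11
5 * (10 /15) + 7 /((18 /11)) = 137 /18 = 7.61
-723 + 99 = -624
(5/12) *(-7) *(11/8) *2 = -385/48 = -8.02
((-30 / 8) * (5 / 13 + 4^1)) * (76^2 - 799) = -4255335 / 52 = -81833.37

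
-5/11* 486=-2430/11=-220.91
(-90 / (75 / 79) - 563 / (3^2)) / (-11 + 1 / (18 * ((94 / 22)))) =665614 / 46475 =14.32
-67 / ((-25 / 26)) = 1742 / 25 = 69.68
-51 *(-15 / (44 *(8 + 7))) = 51 / 44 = 1.16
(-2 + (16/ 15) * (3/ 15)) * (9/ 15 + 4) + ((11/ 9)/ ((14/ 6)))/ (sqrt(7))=-8.02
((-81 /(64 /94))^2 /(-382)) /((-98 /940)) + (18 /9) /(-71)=241800692333 /680436736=355.36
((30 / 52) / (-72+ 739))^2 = 225 / 300744964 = 0.00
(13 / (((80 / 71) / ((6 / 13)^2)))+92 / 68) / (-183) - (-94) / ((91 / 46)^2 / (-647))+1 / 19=-15540.47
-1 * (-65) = 65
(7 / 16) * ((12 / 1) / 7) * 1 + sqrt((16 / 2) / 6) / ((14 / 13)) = 1.82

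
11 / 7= 1.57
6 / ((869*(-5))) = -6 / 4345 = -0.00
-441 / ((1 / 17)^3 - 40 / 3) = 6499899 / 196517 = 33.08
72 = 72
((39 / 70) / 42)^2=169 / 960400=0.00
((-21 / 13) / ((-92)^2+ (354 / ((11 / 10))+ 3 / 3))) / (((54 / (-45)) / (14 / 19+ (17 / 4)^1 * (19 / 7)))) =71819 / 38198056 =0.00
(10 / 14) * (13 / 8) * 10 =325 / 28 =11.61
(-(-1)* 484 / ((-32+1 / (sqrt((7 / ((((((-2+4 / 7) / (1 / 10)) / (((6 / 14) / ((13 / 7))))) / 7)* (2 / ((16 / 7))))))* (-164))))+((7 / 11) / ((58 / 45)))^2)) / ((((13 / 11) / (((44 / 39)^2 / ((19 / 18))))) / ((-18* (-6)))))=-70600861400710379239581696 / 42036112597778262946879 - 3227661030998162626560* sqrt(3198) / 42036112597778262946879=-1683.87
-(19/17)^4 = -130321/83521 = -1.56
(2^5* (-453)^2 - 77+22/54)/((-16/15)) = -221623135/36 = -6156198.19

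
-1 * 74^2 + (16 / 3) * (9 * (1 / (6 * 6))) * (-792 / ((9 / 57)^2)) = -143500 / 3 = -47833.33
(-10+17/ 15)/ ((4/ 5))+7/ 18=-385/ 36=-10.69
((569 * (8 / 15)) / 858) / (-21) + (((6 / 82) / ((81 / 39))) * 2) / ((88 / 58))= 327973 / 11081070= 0.03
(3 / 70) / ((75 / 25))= 0.01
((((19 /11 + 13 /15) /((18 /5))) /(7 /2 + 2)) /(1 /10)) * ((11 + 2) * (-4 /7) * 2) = -445120 /22869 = -19.46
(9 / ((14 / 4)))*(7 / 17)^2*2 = 252 / 289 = 0.87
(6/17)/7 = 6/119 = 0.05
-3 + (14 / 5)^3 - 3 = 1994 / 125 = 15.95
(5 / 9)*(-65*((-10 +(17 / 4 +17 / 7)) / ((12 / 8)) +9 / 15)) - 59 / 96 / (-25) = 2939239 / 50400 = 58.32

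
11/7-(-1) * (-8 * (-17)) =963/7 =137.57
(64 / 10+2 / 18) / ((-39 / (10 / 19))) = -586 / 6669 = -0.09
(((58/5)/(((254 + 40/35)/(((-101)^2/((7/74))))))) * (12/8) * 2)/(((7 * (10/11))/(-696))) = -251400217464/156275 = -1608704.00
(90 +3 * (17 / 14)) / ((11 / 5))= 6555 / 154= 42.56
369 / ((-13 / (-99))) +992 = 49427 / 13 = 3802.08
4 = 4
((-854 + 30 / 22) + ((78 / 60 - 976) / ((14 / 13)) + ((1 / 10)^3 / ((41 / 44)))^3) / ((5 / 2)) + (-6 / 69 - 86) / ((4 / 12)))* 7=-7022825529835924049 / 681133320312500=-10310.50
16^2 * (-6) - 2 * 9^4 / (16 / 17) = -123825 / 8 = -15478.12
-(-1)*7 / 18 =7 / 18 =0.39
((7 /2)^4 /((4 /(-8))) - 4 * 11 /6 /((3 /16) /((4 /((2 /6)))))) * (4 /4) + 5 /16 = -36919 /48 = -769.15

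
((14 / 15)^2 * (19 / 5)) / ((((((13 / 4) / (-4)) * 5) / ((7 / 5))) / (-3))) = 3.42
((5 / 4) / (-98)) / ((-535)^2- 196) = -5 / 112123368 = -0.00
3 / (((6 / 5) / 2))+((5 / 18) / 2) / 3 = 5.05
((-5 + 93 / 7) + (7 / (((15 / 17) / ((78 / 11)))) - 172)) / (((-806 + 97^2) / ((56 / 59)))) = -330976 / 27916735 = -0.01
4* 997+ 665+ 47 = 4700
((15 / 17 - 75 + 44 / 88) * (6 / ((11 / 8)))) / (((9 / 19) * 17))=-380456 / 9537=-39.89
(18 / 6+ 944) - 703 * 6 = -3271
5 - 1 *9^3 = -724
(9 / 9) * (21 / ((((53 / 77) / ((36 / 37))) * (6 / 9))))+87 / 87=89279 / 1961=45.53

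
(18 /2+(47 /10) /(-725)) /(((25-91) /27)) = -3.68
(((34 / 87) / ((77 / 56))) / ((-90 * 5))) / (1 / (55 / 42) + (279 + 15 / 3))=-68 / 30658365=-0.00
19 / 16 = 1.19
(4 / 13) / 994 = 2 / 6461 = 0.00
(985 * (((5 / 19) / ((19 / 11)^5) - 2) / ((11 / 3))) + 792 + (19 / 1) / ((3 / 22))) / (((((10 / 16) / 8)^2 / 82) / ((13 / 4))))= 17406777.77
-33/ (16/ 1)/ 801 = -11/ 4272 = -0.00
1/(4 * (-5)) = -1/20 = -0.05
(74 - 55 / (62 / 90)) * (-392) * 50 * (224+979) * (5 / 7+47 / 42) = 7824231800 / 31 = 252394574.19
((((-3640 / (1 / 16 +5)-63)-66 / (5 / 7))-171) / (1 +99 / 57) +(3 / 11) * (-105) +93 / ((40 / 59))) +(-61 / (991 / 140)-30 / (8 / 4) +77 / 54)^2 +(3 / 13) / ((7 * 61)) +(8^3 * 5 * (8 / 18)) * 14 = 5647357737003955633 / 349726657191912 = 16147.92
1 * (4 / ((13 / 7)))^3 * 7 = 153664 / 2197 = 69.94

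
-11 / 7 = -1.57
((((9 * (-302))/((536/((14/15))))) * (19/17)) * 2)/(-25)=60249/142375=0.42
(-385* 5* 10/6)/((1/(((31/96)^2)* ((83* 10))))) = -3838594375/13824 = -277676.10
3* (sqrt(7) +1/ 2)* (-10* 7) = -210* sqrt(7)-105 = -660.61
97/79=1.23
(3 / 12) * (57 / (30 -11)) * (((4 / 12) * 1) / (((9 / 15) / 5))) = 25 / 12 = 2.08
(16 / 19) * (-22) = -352 / 19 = -18.53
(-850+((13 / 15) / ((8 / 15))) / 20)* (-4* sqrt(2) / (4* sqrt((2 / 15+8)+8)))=135987* sqrt(15) / 1760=299.25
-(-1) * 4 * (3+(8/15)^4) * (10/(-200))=-155971/253125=-0.62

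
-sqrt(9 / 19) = -3* sqrt(19) / 19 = -0.69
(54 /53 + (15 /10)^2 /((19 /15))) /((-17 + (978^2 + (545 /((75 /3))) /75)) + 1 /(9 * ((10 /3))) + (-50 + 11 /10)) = 1407375 /481556676484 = 0.00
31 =31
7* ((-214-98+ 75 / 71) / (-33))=4683 / 71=65.96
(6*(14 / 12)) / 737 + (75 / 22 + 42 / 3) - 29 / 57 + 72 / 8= 25.91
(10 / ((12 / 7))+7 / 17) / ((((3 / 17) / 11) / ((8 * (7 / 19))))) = 196196 / 171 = 1147.35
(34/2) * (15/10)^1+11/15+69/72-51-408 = -51817/120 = -431.81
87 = 87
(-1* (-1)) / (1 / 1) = 1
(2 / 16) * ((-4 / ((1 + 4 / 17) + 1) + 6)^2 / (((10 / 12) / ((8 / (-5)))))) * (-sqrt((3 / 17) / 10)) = 768 * sqrt(510) / 30685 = 0.57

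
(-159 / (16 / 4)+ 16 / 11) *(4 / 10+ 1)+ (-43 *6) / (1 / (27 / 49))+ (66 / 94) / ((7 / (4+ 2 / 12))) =-19796115 / 101332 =-195.36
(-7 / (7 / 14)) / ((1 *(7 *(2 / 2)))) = -2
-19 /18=-1.06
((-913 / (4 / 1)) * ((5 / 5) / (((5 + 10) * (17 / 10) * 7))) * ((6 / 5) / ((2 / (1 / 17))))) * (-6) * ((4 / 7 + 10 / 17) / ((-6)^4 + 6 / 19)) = 1196943 / 4941126925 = 0.00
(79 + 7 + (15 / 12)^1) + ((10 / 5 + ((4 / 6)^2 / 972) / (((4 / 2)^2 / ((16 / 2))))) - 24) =65.25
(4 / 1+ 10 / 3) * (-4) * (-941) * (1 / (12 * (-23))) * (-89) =1842478 / 207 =8900.86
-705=-705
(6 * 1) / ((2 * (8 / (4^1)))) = 3 / 2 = 1.50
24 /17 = 1.41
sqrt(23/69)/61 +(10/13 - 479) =-6217/13 +sqrt(3)/183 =-478.22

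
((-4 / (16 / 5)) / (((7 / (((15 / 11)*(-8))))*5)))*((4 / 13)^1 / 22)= 60 / 11011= 0.01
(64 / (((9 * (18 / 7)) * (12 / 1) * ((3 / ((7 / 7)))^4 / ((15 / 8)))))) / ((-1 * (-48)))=35 / 314928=0.00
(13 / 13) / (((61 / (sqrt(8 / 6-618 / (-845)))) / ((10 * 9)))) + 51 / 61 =2.96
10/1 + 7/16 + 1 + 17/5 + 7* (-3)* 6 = -8893/80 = -111.16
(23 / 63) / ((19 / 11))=253 / 1197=0.21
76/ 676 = 19/ 169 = 0.11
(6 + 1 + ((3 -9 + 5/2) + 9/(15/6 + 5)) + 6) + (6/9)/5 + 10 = 125/6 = 20.83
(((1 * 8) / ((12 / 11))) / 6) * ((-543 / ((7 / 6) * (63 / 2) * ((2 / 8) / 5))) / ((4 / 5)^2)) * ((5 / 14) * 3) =-1244375 / 2058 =-604.65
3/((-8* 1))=-3/8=-0.38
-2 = -2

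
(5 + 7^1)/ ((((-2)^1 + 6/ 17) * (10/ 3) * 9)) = -17/ 70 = -0.24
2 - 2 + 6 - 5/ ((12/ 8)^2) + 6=9.78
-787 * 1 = -787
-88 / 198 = -4 / 9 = -0.44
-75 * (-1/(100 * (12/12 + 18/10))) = 15/56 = 0.27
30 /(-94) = -15 /47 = -0.32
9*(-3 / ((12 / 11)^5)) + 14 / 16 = -152987 / 9216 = -16.60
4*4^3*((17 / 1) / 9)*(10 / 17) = 2560 / 9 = 284.44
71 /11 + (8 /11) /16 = 13 /2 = 6.50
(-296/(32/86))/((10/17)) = -27047/20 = -1352.35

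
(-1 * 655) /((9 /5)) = -3275 /9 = -363.89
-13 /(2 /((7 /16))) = -2.84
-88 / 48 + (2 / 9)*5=-13 / 18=-0.72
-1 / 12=-0.08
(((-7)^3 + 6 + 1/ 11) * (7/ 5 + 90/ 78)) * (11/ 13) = -615196/ 845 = -728.04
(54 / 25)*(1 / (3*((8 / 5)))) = 9 / 20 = 0.45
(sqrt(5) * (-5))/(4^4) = -5 * sqrt(5)/256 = -0.04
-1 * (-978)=978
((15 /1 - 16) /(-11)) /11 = 1 /121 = 0.01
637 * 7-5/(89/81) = 396446/89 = 4454.45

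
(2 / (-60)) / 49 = -1 / 1470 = -0.00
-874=-874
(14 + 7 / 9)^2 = 17689 / 81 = 218.38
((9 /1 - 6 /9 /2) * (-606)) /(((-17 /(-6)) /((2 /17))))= -63024 /289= -218.08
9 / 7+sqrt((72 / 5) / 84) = 1.70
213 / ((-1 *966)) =-71 / 322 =-0.22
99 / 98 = 1.01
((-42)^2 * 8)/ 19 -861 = -2247/ 19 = -118.26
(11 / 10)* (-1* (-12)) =66 / 5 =13.20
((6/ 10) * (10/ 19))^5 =7776/ 2476099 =0.00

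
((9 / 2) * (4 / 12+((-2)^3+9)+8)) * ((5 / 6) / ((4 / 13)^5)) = 12690.68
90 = 90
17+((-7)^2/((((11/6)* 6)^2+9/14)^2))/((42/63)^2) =49325162/2900209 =17.01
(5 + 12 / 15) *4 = 116 / 5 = 23.20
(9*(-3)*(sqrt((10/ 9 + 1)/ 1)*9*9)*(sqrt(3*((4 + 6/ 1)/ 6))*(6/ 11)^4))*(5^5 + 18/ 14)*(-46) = 951080040576*sqrt(95)/ 102487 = 90450316.24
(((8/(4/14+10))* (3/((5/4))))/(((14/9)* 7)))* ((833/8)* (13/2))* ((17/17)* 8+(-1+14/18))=10829/12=902.42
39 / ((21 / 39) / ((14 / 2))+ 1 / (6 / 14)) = 1521 / 94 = 16.18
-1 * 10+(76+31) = 97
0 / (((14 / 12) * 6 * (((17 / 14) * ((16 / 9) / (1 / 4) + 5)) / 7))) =0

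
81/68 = 1.19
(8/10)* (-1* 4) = -16/5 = -3.20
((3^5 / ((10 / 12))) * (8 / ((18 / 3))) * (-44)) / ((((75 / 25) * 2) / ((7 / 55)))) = -9072 / 25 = -362.88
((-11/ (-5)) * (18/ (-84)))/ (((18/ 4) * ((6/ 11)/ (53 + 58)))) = -4477/ 210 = -21.32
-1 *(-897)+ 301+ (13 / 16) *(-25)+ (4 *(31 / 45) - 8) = 844159 / 720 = 1172.44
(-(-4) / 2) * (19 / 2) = 19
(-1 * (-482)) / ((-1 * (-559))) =482 / 559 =0.86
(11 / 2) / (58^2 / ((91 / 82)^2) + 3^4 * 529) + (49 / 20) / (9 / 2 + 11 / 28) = 51798908273 / 103421876770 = 0.50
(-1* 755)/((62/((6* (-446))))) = 1010190/31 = 32586.77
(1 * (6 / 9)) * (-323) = -646 / 3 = -215.33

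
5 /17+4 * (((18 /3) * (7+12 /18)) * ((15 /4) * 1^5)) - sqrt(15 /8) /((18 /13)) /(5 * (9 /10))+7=11854 /17 - 13 * sqrt(30) /324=697.07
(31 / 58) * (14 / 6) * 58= 217 / 3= 72.33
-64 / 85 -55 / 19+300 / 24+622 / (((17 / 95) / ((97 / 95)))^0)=2037653 / 3230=630.85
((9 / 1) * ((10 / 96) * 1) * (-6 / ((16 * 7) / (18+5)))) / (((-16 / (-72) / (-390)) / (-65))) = -118067625 / 896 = -131771.90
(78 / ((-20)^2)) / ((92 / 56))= 273 / 2300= 0.12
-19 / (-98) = 0.19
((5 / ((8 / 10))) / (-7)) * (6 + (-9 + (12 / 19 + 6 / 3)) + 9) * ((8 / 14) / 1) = -4100 / 931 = -4.40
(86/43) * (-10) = -20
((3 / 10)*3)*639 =5751 / 10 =575.10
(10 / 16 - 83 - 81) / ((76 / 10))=-21.50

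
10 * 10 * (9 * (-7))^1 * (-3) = 18900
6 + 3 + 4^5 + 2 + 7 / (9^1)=9322 / 9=1035.78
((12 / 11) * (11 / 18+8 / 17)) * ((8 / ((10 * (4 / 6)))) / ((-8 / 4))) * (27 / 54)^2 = -331 / 1870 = -0.18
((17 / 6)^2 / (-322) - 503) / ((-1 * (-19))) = -5831065 / 220248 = -26.47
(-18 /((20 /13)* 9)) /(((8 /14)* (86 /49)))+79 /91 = -134009 /313040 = -0.43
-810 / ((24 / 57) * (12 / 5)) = -12825 / 16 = -801.56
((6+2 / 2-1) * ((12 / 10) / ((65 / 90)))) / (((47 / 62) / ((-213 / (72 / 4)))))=-475416 / 3055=-155.62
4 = 4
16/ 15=1.07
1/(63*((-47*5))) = -1/14805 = -0.00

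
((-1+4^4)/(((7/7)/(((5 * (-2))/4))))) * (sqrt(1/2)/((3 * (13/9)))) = -3825 * sqrt(2)/52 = -104.03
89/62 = 1.44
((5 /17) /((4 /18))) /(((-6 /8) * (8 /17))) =-15 /4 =-3.75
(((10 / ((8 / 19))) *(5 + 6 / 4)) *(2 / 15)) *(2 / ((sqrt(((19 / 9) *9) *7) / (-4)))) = -26 *sqrt(133) / 21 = -14.28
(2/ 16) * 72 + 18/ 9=11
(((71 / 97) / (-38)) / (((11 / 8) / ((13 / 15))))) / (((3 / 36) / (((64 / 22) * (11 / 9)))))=-472576 / 912285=-0.52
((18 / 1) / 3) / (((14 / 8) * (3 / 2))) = 16 / 7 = 2.29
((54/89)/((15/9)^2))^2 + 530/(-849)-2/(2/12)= -52860268346/4203080625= -12.58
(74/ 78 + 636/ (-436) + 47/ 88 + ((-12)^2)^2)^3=466764478071524657592693030541/ 52350559953449472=8916131527276.41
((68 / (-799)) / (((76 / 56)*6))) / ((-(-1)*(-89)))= 28 / 238431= 0.00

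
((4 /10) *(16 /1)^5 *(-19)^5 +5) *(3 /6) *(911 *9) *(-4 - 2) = 127726218594655731 /5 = 25545243718931146.20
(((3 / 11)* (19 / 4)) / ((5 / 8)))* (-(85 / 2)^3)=-7001025 / 44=-159114.20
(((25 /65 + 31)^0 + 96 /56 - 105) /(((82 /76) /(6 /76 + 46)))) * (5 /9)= -6268580 /2583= -2426.86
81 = 81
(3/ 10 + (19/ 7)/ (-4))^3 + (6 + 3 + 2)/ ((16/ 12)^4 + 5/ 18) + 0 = 4806883511/ 1528408000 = 3.15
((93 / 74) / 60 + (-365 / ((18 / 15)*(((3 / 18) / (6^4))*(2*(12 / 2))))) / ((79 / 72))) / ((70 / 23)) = -69009770239 / 1169200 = -59023.07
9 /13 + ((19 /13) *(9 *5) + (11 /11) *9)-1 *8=877 /13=67.46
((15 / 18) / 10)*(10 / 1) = 5 / 6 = 0.83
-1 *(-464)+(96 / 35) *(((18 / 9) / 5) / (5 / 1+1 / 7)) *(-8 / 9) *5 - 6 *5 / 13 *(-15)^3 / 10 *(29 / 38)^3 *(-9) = -255438369343 / 96300360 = -2652.52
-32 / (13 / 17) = -544 / 13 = -41.85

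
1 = 1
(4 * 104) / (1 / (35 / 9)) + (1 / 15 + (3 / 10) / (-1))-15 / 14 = 509189 / 315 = 1616.47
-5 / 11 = -0.45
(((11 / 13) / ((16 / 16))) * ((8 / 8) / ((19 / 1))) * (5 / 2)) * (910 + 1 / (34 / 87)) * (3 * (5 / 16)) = 1347225 / 14144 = 95.25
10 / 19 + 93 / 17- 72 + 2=-20673 / 323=-64.00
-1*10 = -10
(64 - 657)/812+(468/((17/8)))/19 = 2848589/262276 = 10.86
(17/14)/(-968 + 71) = -17/12558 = -0.00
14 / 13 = 1.08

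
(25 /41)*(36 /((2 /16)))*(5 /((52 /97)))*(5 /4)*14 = 15277500 /533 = 28663.23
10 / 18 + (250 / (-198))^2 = 21070 / 9801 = 2.15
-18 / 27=-2 / 3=-0.67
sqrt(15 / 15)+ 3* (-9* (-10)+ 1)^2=24844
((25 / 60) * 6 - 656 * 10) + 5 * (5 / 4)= -26205 / 4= -6551.25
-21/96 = -7/32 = -0.22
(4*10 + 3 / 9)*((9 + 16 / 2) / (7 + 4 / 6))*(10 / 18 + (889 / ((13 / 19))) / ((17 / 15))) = 276048190 / 2691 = 102582.01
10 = 10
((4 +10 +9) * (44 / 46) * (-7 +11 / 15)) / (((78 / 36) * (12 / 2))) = -2068 / 195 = -10.61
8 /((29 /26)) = 208 /29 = 7.17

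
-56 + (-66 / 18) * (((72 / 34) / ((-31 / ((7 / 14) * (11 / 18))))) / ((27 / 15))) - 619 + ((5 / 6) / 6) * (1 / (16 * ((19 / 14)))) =-5839158425 / 8651232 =-674.95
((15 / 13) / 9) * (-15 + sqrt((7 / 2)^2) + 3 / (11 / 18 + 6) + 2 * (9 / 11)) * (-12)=18950 / 1309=14.48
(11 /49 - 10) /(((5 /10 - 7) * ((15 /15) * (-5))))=-958 /3185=-0.30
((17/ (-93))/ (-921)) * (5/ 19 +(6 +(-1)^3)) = 1700/ 1627407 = 0.00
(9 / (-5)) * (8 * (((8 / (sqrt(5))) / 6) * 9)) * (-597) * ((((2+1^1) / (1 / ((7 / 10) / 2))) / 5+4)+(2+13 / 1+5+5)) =376668792 * sqrt(5) / 625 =1347611.24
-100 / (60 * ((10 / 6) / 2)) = -2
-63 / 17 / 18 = -7 / 34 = -0.21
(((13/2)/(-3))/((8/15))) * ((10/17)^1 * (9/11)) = -2925/1496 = -1.96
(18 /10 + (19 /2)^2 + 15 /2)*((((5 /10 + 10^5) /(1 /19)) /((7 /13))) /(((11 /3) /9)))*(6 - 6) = 0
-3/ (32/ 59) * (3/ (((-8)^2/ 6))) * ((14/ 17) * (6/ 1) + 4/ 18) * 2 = -16.07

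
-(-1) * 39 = 39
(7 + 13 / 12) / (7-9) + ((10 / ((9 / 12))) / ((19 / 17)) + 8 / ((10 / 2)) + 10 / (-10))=6451 / 760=8.49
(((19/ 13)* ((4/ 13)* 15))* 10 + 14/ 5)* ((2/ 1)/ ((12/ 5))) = 29683/ 507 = 58.55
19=19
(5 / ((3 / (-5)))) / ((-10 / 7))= 35 / 6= 5.83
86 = 86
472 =472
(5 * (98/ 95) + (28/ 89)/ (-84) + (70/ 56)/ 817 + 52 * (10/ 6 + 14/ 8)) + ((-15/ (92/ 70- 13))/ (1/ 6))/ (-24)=5427522970/ 29739617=182.50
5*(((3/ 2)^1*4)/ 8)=15/ 4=3.75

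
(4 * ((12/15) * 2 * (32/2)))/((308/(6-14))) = -1024/385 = -2.66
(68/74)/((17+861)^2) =17/14261354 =0.00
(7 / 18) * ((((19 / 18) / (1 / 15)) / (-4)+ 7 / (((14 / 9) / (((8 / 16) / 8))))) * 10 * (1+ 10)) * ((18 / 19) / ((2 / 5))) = -679525 / 1824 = -372.55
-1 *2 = -2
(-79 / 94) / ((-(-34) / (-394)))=15563 / 1598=9.74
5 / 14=0.36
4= 4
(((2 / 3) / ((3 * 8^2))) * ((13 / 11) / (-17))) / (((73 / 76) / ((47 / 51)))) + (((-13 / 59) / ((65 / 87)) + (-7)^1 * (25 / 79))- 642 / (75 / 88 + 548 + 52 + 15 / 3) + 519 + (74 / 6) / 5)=6451174220578159609 / 12456489195663480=517.90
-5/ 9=-0.56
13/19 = 0.68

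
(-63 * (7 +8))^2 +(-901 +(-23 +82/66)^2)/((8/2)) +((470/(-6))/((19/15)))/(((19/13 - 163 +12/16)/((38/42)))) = 75881284616015/84981204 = 892918.45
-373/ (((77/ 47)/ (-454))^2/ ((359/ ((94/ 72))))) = -46699834858704/ 5929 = -7876511192.23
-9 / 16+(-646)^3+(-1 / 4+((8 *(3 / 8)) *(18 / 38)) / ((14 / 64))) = -573679285313 / 2128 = -269586130.32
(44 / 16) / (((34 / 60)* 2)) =2.43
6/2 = 3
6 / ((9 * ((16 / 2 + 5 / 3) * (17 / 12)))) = 24 / 493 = 0.05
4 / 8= 1 / 2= 0.50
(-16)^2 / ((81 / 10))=2560 / 81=31.60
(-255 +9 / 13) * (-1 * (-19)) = -62814 / 13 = -4831.85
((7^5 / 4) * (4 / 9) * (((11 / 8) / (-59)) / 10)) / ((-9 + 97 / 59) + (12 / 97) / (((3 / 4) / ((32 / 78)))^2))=826551453 / 1390011040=0.59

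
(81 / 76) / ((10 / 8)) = 81 / 95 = 0.85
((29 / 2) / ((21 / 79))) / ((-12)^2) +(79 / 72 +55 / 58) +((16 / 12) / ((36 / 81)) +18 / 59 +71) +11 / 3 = 831948641 / 10348128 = 80.40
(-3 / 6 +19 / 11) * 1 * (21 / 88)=0.29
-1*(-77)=77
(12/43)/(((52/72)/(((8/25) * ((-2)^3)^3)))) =-884736/13975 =-63.31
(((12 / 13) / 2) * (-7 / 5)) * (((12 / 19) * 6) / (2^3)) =-0.31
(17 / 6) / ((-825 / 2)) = -17 / 2475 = -0.01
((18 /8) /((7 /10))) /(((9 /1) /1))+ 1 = 19 /14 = 1.36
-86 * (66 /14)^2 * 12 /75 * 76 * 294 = -170824896 /25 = -6832995.84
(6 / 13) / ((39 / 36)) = 72 / 169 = 0.43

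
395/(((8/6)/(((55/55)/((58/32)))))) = 4740/29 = 163.45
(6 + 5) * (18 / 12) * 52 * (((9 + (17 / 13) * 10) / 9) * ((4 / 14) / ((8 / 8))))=1804 / 3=601.33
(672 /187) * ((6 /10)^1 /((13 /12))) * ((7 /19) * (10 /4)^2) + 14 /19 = 245714 /46189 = 5.32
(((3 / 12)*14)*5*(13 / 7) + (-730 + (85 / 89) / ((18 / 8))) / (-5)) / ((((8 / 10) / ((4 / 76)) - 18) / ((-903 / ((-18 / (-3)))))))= 61451515 / 6408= 9589.81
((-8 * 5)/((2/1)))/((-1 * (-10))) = -2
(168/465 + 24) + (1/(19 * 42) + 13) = 4621373/123690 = 37.36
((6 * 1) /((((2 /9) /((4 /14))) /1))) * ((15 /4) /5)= 81 /14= 5.79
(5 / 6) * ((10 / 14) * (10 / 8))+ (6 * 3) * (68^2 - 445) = 12637421 / 168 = 75222.74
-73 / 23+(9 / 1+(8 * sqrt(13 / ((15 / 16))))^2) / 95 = 205256 / 32775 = 6.26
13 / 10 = 1.30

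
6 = 6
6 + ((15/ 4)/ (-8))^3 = 193233/ 32768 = 5.90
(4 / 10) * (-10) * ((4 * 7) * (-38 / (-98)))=-304 / 7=-43.43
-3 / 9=-1 / 3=-0.33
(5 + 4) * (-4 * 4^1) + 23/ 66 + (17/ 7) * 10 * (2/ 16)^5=-543675659/ 3784704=-143.65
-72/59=-1.22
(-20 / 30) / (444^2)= -1 / 295704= -0.00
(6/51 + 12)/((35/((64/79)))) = 13184/47005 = 0.28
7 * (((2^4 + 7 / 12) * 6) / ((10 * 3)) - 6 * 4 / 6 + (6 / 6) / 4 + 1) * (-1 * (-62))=3689 / 15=245.93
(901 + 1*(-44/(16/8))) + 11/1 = 890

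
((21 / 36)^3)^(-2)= 2985984 / 117649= 25.38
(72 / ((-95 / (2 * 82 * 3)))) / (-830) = 17712 / 39425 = 0.45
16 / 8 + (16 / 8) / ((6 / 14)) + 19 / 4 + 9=20.42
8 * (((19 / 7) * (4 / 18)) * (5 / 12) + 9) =13988 / 189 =74.01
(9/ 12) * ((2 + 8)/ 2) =15/ 4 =3.75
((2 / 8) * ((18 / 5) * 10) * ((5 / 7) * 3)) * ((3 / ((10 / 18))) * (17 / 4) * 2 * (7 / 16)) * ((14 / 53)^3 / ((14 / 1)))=607257 / 1191016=0.51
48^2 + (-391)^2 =155185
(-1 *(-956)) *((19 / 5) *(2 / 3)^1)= 36328 / 15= 2421.87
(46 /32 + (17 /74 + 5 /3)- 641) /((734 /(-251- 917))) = 1014.71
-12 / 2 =-6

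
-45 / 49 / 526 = -0.00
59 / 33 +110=3689 / 33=111.79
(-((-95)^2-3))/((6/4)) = -18044/3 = -6014.67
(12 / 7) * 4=48 / 7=6.86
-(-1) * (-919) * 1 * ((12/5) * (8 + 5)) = -28672.80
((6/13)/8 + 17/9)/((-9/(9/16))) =-911/7488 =-0.12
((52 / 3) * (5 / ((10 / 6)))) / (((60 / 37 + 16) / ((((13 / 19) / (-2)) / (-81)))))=6253 / 501714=0.01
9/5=1.80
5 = 5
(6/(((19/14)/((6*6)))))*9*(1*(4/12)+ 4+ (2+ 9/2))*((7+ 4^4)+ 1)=77837760/19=4096724.21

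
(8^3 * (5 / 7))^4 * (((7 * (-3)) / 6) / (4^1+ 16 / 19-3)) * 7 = -81604378624000 / 343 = -237913640303.21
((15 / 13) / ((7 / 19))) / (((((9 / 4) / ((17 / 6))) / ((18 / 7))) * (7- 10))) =-6460 / 1911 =-3.38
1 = 1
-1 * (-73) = 73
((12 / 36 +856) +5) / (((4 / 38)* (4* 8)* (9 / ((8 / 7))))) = 6137 / 189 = 32.47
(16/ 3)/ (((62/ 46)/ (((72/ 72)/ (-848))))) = -23/ 4929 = -0.00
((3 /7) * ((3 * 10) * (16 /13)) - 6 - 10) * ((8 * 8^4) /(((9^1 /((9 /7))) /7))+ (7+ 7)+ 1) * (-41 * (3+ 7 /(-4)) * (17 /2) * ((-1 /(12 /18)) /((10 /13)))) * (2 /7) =-68549253 /49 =-1398964.35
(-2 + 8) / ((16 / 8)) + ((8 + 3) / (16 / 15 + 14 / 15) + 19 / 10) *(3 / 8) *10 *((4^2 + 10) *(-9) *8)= -51945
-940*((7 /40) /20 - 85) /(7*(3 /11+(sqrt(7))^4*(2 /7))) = 35152381 /43960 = 799.64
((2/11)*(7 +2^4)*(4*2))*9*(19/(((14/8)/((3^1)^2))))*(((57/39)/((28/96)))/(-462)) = -172171008/539539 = -319.11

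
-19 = -19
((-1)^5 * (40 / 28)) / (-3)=10 / 21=0.48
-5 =-5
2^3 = 8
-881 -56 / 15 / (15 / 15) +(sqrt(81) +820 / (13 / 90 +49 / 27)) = -457.21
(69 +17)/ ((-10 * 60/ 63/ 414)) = -3738.42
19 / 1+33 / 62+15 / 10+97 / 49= 34955 / 1519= 23.01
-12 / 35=-0.34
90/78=15/13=1.15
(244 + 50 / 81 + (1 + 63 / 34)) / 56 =681533 / 154224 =4.42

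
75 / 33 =25 / 11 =2.27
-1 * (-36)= 36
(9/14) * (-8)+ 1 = -29/7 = -4.14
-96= -96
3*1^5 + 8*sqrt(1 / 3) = 3 + 8*sqrt(3) / 3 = 7.62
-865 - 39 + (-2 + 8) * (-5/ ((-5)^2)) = -4526/ 5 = -905.20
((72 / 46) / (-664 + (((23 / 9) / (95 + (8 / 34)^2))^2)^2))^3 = -2433947702563421239925866227882306475987804350502051247150181557222976 / 185819584773498924003197666396113503239115654035726500840144199088740955277969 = -0.00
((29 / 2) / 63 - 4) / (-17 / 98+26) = -3325 / 22779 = -0.15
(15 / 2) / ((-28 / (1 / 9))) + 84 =14107 / 168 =83.97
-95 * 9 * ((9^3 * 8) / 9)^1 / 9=-61560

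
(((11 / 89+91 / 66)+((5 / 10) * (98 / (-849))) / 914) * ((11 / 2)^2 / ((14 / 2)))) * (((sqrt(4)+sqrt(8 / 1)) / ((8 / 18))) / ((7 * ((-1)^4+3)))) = 4707854679 / 4512099928+4707854679 * sqrt(2) / 4512099928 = 2.52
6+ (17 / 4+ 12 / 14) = 311 / 28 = 11.11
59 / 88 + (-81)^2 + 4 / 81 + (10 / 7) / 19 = 6220739167 / 948024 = 6561.80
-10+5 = -5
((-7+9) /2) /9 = 1 /9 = 0.11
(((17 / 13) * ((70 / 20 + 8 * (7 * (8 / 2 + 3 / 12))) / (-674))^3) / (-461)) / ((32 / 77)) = 147496270383 / 469746910676992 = 0.00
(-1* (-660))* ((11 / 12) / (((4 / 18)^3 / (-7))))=-385914.38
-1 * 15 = -15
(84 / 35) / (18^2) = 1 / 135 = 0.01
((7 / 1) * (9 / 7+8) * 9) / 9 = 65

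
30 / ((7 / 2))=60 / 7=8.57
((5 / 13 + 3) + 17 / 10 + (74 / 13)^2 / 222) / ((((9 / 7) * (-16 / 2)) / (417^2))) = -3586615193 / 40560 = -88427.40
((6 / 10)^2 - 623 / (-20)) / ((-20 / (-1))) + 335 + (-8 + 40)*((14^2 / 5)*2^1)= 5690751 / 2000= 2845.38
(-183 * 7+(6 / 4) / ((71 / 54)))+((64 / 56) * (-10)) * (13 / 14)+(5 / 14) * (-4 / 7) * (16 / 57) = -255915710 / 198303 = -1290.53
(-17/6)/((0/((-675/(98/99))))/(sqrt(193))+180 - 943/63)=-357/20794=-0.02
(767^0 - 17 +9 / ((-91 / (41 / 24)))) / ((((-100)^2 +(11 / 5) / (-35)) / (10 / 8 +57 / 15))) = -5944355 / 727995424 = -0.01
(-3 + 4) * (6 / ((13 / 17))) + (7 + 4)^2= 1675 / 13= 128.85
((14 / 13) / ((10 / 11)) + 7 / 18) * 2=1841 / 585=3.15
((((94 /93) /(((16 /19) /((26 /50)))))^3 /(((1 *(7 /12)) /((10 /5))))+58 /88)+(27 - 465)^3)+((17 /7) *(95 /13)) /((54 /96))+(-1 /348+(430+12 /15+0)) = -72666976572308162663693 /864802939000000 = -84027208.16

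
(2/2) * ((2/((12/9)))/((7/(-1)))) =-3/14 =-0.21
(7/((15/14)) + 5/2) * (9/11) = 813/110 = 7.39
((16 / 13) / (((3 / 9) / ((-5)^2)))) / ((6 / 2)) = 400 / 13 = 30.77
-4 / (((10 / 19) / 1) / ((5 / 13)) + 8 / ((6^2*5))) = -855 / 302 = -2.83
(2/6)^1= 1/3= 0.33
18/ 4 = 9/ 2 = 4.50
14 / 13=1.08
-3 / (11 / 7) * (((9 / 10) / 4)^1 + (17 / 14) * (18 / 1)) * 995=-3691251 / 88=-41946.03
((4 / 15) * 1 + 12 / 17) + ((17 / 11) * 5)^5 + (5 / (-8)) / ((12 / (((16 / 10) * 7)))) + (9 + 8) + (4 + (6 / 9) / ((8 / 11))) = 377454868321 / 13689335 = 27572.91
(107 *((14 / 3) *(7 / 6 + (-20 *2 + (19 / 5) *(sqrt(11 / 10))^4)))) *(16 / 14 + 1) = -5494771 / 150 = -36631.81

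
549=549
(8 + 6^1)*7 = 98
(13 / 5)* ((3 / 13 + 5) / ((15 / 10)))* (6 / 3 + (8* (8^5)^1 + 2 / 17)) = 35651872 / 15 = 2376791.47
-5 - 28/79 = -423/79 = -5.35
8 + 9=17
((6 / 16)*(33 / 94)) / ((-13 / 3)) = -297 / 9776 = -0.03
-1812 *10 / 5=-3624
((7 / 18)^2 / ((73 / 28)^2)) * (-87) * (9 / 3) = -278516 / 47961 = -5.81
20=20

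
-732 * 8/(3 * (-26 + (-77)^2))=-0.33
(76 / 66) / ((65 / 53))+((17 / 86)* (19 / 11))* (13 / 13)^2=236189 / 184470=1.28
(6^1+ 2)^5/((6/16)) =262144/3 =87381.33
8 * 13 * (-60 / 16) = -390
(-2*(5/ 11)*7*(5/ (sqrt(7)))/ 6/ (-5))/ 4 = 0.10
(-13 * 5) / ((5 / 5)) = -65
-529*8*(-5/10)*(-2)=-4232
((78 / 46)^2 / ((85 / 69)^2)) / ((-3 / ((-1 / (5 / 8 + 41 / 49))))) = 596232 / 1379975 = 0.43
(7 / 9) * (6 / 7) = 2 / 3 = 0.67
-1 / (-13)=1 / 13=0.08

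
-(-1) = 1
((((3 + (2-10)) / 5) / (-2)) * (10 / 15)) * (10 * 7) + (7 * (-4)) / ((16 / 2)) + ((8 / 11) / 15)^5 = 19.83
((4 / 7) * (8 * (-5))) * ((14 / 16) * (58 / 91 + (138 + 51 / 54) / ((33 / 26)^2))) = -1549884320 / 891891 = -1737.75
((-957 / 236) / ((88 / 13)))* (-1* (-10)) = -5655 / 944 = -5.99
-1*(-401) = 401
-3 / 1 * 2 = -6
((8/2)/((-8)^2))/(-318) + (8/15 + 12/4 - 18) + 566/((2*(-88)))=-1649449/93280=-17.68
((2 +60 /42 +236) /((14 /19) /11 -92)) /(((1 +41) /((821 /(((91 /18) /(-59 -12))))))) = 30627606966 /42837613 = 714.97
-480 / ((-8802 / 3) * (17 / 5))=400 / 8313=0.05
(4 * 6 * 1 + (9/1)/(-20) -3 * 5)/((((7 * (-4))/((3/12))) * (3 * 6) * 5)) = -19/22400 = -0.00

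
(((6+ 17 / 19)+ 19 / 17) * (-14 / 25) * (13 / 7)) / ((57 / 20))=-269152 / 92055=-2.92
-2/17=-0.12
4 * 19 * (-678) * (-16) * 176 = 145102848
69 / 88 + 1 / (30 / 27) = 741 / 440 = 1.68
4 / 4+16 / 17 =1.94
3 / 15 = 1 / 5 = 0.20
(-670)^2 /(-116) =-3869.83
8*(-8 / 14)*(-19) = 608 / 7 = 86.86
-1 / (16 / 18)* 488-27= -576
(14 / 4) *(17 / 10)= 119 / 20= 5.95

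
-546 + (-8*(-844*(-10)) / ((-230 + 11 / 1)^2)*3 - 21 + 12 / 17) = -570.52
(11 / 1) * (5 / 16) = 3.44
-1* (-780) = 780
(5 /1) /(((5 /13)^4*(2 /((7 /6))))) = 199927 /1500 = 133.28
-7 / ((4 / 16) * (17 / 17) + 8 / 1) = -28 / 33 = -0.85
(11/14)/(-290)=-11/4060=-0.00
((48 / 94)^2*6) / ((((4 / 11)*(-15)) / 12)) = -38016 / 11045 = -3.44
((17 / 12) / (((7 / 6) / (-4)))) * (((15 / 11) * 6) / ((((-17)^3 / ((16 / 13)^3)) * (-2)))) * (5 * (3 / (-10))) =552960 / 48889841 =0.01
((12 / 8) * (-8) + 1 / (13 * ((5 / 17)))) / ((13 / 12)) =-9156 / 845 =-10.84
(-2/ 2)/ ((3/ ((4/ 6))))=-2/ 9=-0.22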